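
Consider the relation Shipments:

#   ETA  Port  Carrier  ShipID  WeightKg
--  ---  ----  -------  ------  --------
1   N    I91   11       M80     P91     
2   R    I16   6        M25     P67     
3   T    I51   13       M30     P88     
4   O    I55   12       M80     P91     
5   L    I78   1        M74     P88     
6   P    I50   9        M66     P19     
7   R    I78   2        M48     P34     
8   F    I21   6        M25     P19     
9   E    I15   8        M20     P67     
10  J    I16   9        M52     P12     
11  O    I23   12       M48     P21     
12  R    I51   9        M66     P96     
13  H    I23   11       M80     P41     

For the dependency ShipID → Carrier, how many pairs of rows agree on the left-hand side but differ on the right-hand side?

3

ShipID=M80: violating pairs (1,4), (4,13) — 2 pairs.
ShipID=M25: all 2 rows agree on Carrier — 0 pairs.
ShipID=M66: all 2 rows agree on Carrier — 0 pairs.
ShipID=M48: violating pairs (7,11) — 1 pair.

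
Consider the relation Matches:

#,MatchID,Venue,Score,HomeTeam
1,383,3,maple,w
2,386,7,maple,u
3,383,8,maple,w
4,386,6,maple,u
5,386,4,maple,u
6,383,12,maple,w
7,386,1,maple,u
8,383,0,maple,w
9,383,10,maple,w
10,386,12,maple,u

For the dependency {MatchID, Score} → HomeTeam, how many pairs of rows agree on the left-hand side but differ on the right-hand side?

(MatchID=383, Score=maple): all 5 rows agree on HomeTeam — 0 pairs.
(MatchID=386, Score=maple): all 5 rows agree on HomeTeam — 0 pairs.

0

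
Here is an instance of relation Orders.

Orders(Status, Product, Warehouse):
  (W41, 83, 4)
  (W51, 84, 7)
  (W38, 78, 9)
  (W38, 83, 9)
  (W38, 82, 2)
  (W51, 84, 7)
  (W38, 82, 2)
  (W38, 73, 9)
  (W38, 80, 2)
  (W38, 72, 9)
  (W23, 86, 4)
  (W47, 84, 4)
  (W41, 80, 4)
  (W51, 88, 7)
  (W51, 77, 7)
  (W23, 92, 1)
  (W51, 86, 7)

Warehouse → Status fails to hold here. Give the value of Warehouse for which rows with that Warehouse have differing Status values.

Warehouse=4: 4 rows → Status takes values {W41, W23, W47} — violation
Warehouse=7: 5 rows → Status = W51, W51, W51, W51, W51 ✓
Warehouse=9: 4 rows → Status = W38, W38, W38, W38 ✓
Warehouse=2: 3 rows → Status = W38, W38, W38 ✓
Warehouse=1: 1 row → Status = W23 ✓
The only Warehouse value with inconsistent Status is Warehouse=4.

4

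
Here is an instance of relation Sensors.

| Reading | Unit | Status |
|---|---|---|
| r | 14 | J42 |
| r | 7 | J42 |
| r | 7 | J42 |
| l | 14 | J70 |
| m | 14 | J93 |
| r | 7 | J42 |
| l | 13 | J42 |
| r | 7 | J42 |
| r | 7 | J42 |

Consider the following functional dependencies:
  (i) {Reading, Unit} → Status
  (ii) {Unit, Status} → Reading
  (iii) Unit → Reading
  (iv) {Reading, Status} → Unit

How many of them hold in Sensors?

(i) {Reading, Unit} → Status: every LHS value maps to a single RHS value — holds.
(ii) {Unit, Status} → Reading: every LHS value maps to a single RHS value — holds.
(iii) Unit → Reading: Unit=14: 3 rows → Reading takes values {r, l, m} — violation — fails.
(iv) {Reading, Status} → Unit: (Reading=r, Status=J42): 6 rows → Unit takes values {14, 7} — violation — fails.
2 of the 4 dependencies hold.

2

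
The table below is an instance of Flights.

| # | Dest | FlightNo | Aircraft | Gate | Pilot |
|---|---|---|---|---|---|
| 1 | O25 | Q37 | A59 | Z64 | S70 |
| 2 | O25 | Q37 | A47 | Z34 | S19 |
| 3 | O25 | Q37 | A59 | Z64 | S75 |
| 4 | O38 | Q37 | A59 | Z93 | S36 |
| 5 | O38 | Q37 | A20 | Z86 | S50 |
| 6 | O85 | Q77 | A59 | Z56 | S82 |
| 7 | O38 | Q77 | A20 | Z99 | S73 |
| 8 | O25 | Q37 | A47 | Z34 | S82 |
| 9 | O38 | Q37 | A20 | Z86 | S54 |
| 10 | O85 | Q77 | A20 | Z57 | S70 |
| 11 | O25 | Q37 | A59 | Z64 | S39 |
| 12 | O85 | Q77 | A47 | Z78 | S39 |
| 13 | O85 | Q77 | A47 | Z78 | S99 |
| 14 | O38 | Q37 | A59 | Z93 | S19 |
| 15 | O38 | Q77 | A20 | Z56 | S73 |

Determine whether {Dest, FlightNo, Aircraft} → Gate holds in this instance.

No

(Dest=O25, FlightNo=Q37, Aircraft=A59): rows 1, 3, 11 → Gate = Z64, Z64, Z64 ✓
(Dest=O25, FlightNo=Q37, Aircraft=A47): rows 2, 8 → Gate = Z34, Z34 ✓
(Dest=O38, FlightNo=Q37, Aircraft=A59): rows 4, 14 → Gate = Z93, Z93 ✓
(Dest=O38, FlightNo=Q37, Aircraft=A20): rows 5, 9 → Gate = Z86, Z86 ✓
(Dest=O85, FlightNo=Q77, Aircraft=A59): row 6 → Gate = Z56 ✓
(Dest=O38, FlightNo=Q77, Aircraft=A20): rows 7, 15 → Gate takes values {Z99, Z56} — violation
(Dest=O85, FlightNo=Q77, Aircraft=A20): row 10 → Gate = Z57 ✓
(Dest=O85, FlightNo=Q77, Aircraft=A47): rows 12, 13 → Gate = Z78, Z78 ✓
Two rows agree on {Dest, FlightNo, Aircraft} but differ on Gate, so {Dest, FlightNo, Aircraft} → Gate does not hold.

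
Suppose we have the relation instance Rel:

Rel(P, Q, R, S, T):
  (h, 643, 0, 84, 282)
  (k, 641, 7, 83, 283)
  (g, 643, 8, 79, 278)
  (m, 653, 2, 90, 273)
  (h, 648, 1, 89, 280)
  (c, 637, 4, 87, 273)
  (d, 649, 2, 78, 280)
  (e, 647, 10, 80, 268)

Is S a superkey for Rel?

Yes

All 8 rows have distinct S values, so S → (all attributes) holds and S is a superkey.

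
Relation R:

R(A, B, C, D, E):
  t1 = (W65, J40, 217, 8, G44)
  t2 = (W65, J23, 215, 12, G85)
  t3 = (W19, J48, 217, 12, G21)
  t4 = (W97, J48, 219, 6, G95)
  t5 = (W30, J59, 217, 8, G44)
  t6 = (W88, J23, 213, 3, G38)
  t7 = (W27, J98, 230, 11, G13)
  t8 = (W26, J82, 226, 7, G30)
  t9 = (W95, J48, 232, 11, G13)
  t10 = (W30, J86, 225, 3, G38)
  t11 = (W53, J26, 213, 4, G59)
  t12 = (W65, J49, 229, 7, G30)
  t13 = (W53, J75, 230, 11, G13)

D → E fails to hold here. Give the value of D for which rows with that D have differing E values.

D=8: rows 1, 5 → E = G44, G44 ✓
D=12: rows 2, 3 → E takes values {G85, G21} — violation
D=6: row 4 → E = G95 ✓
D=3: rows 6, 10 → E = G38, G38 ✓
D=11: rows 7, 9, 13 → E = G13, G13, G13 ✓
D=7: rows 8, 12 → E = G30, G30 ✓
D=4: row 11 → E = G59 ✓
The only D value with inconsistent E is D=12.

12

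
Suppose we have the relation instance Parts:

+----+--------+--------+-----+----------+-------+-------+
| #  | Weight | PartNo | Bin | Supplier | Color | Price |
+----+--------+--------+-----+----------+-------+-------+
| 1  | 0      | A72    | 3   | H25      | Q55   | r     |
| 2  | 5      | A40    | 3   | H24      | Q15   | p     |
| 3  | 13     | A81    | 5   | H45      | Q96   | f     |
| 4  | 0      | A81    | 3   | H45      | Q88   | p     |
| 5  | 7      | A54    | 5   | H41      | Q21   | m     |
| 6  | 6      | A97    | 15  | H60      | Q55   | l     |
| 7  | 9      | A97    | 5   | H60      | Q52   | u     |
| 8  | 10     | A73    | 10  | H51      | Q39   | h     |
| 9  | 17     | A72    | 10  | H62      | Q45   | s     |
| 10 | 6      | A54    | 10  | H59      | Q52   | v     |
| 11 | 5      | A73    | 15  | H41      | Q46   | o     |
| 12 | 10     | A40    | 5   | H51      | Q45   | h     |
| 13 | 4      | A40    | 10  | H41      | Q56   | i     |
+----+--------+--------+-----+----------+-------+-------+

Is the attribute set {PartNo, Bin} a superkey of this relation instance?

Yes

All 13 rows have distinct {PartNo, Bin} values, so {PartNo, Bin} → (all attributes) holds and {PartNo, Bin} is a superkey.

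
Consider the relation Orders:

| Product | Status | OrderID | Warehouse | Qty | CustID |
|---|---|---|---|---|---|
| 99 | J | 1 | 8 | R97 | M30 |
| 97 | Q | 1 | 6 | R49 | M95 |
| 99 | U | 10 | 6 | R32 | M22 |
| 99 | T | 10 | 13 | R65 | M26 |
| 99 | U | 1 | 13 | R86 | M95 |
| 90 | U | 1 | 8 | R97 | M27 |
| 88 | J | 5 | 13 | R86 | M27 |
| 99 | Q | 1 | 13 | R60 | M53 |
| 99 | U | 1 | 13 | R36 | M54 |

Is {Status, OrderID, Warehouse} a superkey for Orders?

Two distinct rows share (Status=U, OrderID=1, Warehouse=13), so {Status, OrderID, Warehouse} does not determine every attribute — not a superkey.

No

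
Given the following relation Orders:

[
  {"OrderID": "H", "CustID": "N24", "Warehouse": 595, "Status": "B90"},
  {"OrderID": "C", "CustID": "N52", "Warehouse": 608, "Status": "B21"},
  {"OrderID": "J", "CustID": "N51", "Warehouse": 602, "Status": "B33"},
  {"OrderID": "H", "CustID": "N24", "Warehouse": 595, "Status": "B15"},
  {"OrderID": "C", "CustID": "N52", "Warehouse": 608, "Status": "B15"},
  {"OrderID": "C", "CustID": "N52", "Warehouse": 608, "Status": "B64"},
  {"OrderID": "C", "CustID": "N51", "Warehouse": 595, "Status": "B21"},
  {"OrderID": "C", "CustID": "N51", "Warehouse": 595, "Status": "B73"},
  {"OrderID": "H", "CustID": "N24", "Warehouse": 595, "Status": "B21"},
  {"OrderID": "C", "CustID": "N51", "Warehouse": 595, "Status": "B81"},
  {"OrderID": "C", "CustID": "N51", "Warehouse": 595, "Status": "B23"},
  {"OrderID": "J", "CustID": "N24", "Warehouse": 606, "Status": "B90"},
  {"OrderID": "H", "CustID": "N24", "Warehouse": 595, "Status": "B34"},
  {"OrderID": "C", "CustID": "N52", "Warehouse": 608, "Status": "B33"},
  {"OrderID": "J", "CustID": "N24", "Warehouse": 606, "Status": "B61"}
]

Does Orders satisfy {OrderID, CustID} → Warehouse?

Yes

(OrderID=H, CustID=N24): 4 rows → Warehouse = 595, 595, 595, 595 ✓
(OrderID=C, CustID=N52): 4 rows → Warehouse = 608, 608, 608, 608 ✓
(OrderID=J, CustID=N51): 1 row → Warehouse = 602 ✓
(OrderID=C, CustID=N51): 4 rows → Warehouse = 595, 595, 595, 595 ✓
(OrderID=J, CustID=N24): 2 rows → Warehouse = 606, 606 ✓
Every {OrderID, CustID} value is associated with a single Warehouse value, so {OrderID, CustID} → Warehouse holds.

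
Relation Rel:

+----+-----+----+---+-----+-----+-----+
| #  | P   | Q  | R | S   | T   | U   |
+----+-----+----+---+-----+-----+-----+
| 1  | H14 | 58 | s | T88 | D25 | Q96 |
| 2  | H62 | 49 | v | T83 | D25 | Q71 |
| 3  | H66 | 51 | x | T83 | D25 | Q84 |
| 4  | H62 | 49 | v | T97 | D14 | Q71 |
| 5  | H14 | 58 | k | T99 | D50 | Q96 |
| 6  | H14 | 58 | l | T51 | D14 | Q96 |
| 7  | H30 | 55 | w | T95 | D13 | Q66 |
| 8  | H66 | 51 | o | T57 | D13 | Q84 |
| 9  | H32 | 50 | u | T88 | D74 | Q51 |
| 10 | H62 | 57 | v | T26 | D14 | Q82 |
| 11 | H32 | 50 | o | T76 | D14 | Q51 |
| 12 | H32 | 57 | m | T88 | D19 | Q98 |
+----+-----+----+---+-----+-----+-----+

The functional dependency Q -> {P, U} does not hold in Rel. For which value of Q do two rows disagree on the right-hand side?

Q=58: rows 1, 5, 6 → {P,U} = (H14, Q96), (H14, Q96), (H14, Q96) ✓
Q=49: rows 2, 4 → {P,U} = (H62, Q71), (H62, Q71) ✓
Q=51: rows 3, 8 → {P,U} = (H66, Q84), (H66, Q84) ✓
Q=55: row 7 → {P,U} = (H30, Q66) ✓
Q=50: rows 9, 11 → {P,U} = (H32, Q51), (H32, Q51) ✓
Q=57: rows 10, 12 → {P,U} takes values {(H62, Q82), (H32, Q98)} — violation
The only Q value with inconsistent RHS is Q=57.

57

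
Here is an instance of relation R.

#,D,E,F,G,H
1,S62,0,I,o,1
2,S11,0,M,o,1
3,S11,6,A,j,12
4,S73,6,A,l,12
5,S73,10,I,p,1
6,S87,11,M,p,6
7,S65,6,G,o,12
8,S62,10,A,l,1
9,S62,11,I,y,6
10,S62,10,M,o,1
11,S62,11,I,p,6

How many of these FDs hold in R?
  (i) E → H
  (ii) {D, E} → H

2

(i) E → H: every LHS value maps to a single RHS value — holds.
(ii) {D, E} → H: every LHS value maps to a single RHS value — holds.
2 of the 2 dependencies hold.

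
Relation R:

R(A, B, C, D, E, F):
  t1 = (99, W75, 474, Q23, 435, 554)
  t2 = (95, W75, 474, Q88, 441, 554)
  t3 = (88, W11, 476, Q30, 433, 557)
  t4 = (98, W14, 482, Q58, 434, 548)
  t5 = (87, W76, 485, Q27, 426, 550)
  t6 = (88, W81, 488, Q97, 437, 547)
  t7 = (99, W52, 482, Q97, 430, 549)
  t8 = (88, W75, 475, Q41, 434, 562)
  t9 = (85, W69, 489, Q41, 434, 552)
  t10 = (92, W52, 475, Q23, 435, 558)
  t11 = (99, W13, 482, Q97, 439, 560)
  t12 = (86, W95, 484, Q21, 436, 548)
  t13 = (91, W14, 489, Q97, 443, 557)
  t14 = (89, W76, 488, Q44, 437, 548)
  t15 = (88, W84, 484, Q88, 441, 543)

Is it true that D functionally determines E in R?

D=Q23: rows 1, 10 → E = 435, 435 ✓
D=Q88: rows 2, 15 → E = 441, 441 ✓
D=Q30: row 3 → E = 433 ✓
D=Q58: row 4 → E = 434 ✓
D=Q27: row 5 → E = 426 ✓
D=Q97: rows 6, 7, 11, 13 → E takes values {437, 430, 439, 443} — violation
D=Q41: rows 8, 9 → E = 434, 434 ✓
D=Q21: row 12 → E = 436 ✓
D=Q44: row 14 → E = 437 ✓
Two rows agree on D but differ on E, so D -> E does not hold.

No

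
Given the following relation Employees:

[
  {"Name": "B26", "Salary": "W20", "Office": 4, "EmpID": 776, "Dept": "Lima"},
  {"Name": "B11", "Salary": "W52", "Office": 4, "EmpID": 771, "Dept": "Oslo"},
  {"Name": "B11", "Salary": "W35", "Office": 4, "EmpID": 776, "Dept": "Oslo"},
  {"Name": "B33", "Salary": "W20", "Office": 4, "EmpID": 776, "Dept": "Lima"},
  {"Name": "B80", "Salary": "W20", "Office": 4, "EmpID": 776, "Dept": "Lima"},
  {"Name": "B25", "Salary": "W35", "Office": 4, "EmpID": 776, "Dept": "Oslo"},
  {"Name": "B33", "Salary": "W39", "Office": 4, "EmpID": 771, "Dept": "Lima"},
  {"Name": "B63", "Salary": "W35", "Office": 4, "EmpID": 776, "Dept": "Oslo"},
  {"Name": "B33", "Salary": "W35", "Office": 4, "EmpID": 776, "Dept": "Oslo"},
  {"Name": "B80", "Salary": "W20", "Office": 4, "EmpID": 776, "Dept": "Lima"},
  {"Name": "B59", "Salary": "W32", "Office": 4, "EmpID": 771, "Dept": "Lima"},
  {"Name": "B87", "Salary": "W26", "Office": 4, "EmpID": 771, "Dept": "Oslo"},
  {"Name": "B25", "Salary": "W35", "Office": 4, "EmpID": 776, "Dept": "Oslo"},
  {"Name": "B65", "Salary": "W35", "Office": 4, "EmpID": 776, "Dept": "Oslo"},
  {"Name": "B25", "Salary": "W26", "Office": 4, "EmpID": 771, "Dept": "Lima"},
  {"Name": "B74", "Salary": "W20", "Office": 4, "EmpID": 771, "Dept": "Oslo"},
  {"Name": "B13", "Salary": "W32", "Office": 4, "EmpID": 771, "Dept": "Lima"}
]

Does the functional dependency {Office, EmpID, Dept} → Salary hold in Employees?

(Office=4, EmpID=776, Dept=Lima): 4 rows → Salary = W20, W20, W20, W20 ✓
(Office=4, EmpID=771, Dept=Oslo): 3 rows → Salary takes values {W52, W26, W20} — violation
(Office=4, EmpID=776, Dept=Oslo): 6 rows → Salary = W35, W35, W35, W35, W35, W35 ✓
(Office=4, EmpID=771, Dept=Lima): 4 rows → Salary takes values {W39, W32, W26} — violation
Two rows agree on {Office, EmpID, Dept} but differ on Salary, so {Office, EmpID, Dept} → Salary does not hold.

No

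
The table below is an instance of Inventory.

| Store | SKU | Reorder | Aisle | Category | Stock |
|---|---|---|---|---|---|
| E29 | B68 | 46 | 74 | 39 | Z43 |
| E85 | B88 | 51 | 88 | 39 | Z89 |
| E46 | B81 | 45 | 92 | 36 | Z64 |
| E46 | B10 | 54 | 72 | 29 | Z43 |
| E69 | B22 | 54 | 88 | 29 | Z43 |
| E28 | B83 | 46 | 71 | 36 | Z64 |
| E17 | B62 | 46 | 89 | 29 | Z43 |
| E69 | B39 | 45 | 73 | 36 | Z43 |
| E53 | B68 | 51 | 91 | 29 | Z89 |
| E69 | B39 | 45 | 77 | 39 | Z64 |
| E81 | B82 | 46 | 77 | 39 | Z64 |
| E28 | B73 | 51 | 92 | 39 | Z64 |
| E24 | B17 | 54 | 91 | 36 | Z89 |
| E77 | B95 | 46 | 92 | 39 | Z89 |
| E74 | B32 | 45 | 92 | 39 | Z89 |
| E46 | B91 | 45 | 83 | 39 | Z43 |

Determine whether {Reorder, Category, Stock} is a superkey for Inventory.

No

Two distinct rows share (Reorder=54, Category=29, Stock=Z43), so {Reorder, Category, Stock} does not determine every attribute — not a superkey.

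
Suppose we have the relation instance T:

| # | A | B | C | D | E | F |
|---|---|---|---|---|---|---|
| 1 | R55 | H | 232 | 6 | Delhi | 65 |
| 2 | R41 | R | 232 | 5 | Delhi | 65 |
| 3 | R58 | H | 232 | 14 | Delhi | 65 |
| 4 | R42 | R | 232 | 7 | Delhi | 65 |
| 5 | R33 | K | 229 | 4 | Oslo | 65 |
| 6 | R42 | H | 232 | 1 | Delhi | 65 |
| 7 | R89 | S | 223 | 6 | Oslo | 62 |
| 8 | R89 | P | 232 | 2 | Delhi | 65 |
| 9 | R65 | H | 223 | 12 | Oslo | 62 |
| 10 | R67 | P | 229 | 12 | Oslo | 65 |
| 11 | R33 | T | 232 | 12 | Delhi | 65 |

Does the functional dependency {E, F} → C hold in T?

Yes

(E=Delhi, F=65): rows 1, 2, 3, 4, 6, 8, 11 → C = 232, 232, 232, 232, 232, 232, 232 ✓
(E=Oslo, F=65): rows 5, 10 → C = 229, 229 ✓
(E=Oslo, F=62): rows 7, 9 → C = 223, 223 ✓
Every {E, F} value is associated with a single C value, so {E, F} → C holds.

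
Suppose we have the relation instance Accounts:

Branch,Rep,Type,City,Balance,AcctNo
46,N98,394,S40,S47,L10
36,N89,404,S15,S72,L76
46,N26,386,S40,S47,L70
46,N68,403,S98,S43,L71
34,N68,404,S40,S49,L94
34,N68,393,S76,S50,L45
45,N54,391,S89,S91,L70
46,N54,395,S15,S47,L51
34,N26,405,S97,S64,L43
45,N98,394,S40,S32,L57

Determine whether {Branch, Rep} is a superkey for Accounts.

No

Two distinct rows share (Branch=34, Rep=N68), so {Branch, Rep} does not determine every attribute — not a superkey.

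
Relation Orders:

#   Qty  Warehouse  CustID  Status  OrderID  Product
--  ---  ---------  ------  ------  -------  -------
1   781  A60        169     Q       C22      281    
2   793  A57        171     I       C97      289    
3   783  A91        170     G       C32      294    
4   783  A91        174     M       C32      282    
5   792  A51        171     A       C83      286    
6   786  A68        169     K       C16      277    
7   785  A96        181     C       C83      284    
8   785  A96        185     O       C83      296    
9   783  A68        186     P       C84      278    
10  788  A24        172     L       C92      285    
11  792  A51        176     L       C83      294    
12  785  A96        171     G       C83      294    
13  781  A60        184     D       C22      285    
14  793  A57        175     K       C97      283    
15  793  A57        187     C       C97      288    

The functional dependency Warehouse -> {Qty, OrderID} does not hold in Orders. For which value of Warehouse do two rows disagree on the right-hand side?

Warehouse=A60: rows 1, 13 → {Qty,OrderID} = (781, C22), (781, C22) ✓
Warehouse=A57: rows 2, 14, 15 → {Qty,OrderID} = (793, C97), (793, C97), (793, C97) ✓
Warehouse=A91: rows 3, 4 → {Qty,OrderID} = (783, C32), (783, C32) ✓
Warehouse=A51: rows 5, 11 → {Qty,OrderID} = (792, C83), (792, C83) ✓
Warehouse=A68: rows 6, 9 → {Qty,OrderID} takes values {(786, C16), (783, C84)} — violation
Warehouse=A96: rows 7, 8, 12 → {Qty,OrderID} = (785, C83), (785, C83), (785, C83) ✓
Warehouse=A24: row 10 → {Qty,OrderID} = (788, C92) ✓
The only Warehouse value with inconsistent RHS is Warehouse=A68.

A68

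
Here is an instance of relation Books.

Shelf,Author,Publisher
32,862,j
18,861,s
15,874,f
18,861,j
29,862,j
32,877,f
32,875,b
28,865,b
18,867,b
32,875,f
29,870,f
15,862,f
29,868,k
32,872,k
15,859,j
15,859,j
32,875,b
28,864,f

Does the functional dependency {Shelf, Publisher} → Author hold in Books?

(Shelf=32, Publisher=j): 1 row → Author = 862 ✓
(Shelf=18, Publisher=s): 1 row → Author = 861 ✓
(Shelf=15, Publisher=f): 2 rows → Author takes values {874, 862} — violation
(Shelf=18, Publisher=j): 1 row → Author = 861 ✓
(Shelf=29, Publisher=j): 1 row → Author = 862 ✓
(Shelf=32, Publisher=f): 2 rows → Author takes values {877, 875} — violation
(Shelf=32, Publisher=b): 2 rows → Author = 875, 875 ✓
(Shelf=28, Publisher=b): 1 row → Author = 865 ✓
(Shelf=18, Publisher=b): 1 row → Author = 867 ✓
(Shelf=29, Publisher=f): 1 row → Author = 870 ✓
(Shelf=29, Publisher=k): 1 row → Author = 868 ✓
(Shelf=32, Publisher=k): 1 row → Author = 872 ✓
(Shelf=15, Publisher=j): 2 rows → Author = 859, 859 ✓
(Shelf=28, Publisher=f): 1 row → Author = 864 ✓
Two rows agree on {Shelf, Publisher} but differ on Author, so {Shelf, Publisher} → Author does not hold.

No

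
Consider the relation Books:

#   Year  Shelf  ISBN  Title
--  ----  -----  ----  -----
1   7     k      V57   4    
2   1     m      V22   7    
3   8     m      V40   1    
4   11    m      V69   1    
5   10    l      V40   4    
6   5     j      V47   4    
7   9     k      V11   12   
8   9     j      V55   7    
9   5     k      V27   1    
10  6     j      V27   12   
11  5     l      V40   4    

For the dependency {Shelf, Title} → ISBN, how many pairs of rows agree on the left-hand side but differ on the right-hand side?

1

(Shelf=m, Title=1): violating pairs (3,4) — 1 pair.
(Shelf=l, Title=4): all 2 rows agree on ISBN — 0 pairs.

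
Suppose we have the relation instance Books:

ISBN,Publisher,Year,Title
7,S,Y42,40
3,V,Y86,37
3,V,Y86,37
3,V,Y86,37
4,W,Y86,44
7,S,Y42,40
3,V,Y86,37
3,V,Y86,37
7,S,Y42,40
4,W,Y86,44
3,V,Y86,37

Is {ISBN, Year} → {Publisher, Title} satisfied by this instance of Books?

(ISBN=7, Year=Y42): 3 rows → {Publisher,Title} = (S, 40), (S, 40), (S, 40) ✓
(ISBN=3, Year=Y86): 6 rows → {Publisher,Title} = (V, 37), (V, 37), (V, 37), (V, 37), (V, 37), (V, 37) ✓
(ISBN=4, Year=Y86): 2 rows → {Publisher,Title} = (W, 44), (W, 44) ✓
Every {ISBN, Year} value is associated with a single {Publisher, Title} value, so {ISBN, Year} → {Publisher, Title} holds.

Yes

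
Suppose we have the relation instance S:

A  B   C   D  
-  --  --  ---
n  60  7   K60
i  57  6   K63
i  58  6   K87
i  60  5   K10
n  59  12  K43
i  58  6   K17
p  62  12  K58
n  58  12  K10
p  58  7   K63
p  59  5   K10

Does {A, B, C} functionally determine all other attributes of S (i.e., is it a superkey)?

Two distinct rows share (A=i, B=58, C=6), so {A, B, C} does not determine every attribute — not a superkey.

No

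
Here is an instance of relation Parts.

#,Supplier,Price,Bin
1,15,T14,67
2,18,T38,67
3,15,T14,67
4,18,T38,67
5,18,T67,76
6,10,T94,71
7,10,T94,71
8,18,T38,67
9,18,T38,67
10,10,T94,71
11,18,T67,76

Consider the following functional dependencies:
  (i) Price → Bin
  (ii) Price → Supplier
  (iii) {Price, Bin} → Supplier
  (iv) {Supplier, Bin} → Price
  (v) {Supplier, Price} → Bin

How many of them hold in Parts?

(i) Price → Bin: every LHS value maps to a single RHS value — holds.
(ii) Price → Supplier: every LHS value maps to a single RHS value — holds.
(iii) {Price, Bin} → Supplier: every LHS value maps to a single RHS value — holds.
(iv) {Supplier, Bin} → Price: every LHS value maps to a single RHS value — holds.
(v) {Supplier, Price} → Bin: every LHS value maps to a single RHS value — holds.
5 of the 5 dependencies hold.

5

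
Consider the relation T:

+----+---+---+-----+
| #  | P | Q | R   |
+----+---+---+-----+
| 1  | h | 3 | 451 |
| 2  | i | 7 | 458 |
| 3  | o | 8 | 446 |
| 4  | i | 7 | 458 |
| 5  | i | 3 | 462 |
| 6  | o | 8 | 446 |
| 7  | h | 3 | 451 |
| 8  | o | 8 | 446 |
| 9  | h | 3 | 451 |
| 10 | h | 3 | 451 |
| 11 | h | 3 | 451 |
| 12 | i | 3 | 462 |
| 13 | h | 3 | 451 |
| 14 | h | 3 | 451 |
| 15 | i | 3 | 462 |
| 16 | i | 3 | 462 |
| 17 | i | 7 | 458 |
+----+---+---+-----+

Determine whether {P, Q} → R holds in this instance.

(P=h, Q=3): rows 1, 7, 9, 10, 11, 13, 14 → R = 451, 451, 451, 451, 451, 451, 451 ✓
(P=i, Q=7): rows 2, 4, 17 → R = 458, 458, 458 ✓
(P=o, Q=8): rows 3, 6, 8 → R = 446, 446, 446 ✓
(P=i, Q=3): rows 5, 12, 15, 16 → R = 462, 462, 462, 462 ✓
Every {P, Q} value is associated with a single R value, so {P, Q} → R holds.

Yes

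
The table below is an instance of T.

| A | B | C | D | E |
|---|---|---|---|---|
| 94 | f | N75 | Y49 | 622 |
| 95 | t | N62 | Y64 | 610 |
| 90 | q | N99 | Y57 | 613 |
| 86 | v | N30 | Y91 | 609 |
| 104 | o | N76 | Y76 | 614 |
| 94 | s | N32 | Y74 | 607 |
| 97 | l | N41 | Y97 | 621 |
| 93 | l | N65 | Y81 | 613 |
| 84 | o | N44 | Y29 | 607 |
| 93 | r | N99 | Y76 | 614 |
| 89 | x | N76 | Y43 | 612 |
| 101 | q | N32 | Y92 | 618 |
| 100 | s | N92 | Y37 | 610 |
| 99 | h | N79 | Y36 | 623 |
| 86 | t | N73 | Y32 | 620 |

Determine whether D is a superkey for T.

Two distinct rows share D=Y76, so D does not determine every attribute — not a superkey.

No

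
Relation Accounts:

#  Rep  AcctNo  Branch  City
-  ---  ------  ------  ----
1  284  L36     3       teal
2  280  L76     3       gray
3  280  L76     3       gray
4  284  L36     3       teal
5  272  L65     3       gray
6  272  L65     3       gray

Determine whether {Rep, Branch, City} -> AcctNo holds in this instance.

(Rep=284, Branch=3, City=teal): rows 1, 4 → AcctNo = L36, L36 ✓
(Rep=280, Branch=3, City=gray): rows 2, 3 → AcctNo = L76, L76 ✓
(Rep=272, Branch=3, City=gray): rows 5, 6 → AcctNo = L65, L65 ✓
Every {Rep, Branch, City} value is associated with a single AcctNo value, so {Rep, Branch, City} -> AcctNo holds.

Yes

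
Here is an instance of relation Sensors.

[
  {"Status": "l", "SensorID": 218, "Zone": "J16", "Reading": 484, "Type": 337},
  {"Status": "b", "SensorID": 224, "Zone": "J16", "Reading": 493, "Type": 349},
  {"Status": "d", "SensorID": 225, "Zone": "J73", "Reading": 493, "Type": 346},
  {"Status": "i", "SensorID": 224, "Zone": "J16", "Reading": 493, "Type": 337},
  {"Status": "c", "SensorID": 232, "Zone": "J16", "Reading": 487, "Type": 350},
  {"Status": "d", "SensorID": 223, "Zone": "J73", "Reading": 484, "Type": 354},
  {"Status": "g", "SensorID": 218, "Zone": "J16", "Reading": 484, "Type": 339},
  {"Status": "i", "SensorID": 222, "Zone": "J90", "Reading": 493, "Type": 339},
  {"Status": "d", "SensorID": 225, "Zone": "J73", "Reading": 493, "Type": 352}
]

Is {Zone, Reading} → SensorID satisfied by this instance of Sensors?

Yes

(Zone=J16, Reading=484): 2 rows → SensorID = 218, 218 ✓
(Zone=J16, Reading=493): 2 rows → SensorID = 224, 224 ✓
(Zone=J73, Reading=493): 2 rows → SensorID = 225, 225 ✓
(Zone=J16, Reading=487): 1 row → SensorID = 232 ✓
(Zone=J73, Reading=484): 1 row → SensorID = 223 ✓
(Zone=J90, Reading=493): 1 row → SensorID = 222 ✓
Every {Zone, Reading} value is associated with a single SensorID value, so {Zone, Reading} → SensorID holds.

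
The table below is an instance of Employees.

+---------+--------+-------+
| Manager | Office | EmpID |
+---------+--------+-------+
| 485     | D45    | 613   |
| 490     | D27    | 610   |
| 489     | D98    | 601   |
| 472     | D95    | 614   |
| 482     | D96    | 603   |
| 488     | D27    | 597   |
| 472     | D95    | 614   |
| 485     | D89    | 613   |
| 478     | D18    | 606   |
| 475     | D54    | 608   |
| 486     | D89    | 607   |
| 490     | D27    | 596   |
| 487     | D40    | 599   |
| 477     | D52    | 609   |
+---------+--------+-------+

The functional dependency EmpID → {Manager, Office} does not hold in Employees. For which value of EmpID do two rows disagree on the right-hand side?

EmpID=613: 2 rows → {Manager,Office} takes values {(485, D45), (485, D89)} — violation
EmpID=610: 1 row → {Manager,Office} = (490, D27) ✓
EmpID=601: 1 row → {Manager,Office} = (489, D98) ✓
EmpID=614: 2 rows → {Manager,Office} = (472, D95), (472, D95) ✓
EmpID=603: 1 row → {Manager,Office} = (482, D96) ✓
EmpID=597: 1 row → {Manager,Office} = (488, D27) ✓
EmpID=606: 1 row → {Manager,Office} = (478, D18) ✓
EmpID=608: 1 row → {Manager,Office} = (475, D54) ✓
EmpID=607: 1 row → {Manager,Office} = (486, D89) ✓
EmpID=596: 1 row → {Manager,Office} = (490, D27) ✓
EmpID=599: 1 row → {Manager,Office} = (487, D40) ✓
EmpID=609: 1 row → {Manager,Office} = (477, D52) ✓
The only EmpID value with inconsistent RHS is EmpID=613.

613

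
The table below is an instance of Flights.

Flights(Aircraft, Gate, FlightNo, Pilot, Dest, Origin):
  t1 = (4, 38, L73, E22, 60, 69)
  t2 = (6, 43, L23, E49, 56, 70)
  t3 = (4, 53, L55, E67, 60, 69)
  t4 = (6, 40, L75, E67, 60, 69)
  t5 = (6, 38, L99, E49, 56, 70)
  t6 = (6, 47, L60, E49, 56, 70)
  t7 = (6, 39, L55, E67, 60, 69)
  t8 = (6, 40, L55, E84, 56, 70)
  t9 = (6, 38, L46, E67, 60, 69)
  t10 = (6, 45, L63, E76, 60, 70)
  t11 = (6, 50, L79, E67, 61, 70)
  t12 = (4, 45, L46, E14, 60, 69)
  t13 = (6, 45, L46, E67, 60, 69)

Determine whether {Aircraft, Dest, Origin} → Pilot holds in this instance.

No

(Aircraft=4, Dest=60, Origin=69): rows 1, 3, 12 → Pilot takes values {E22, E67, E14} — violation
(Aircraft=6, Dest=56, Origin=70): rows 2, 5, 6, 8 → Pilot takes values {E49, E84} — violation
(Aircraft=6, Dest=60, Origin=69): rows 4, 7, 9, 13 → Pilot = E67, E67, E67, E67 ✓
(Aircraft=6, Dest=60, Origin=70): row 10 → Pilot = E76 ✓
(Aircraft=6, Dest=61, Origin=70): row 11 → Pilot = E67 ✓
Two rows agree on {Aircraft, Dest, Origin} but differ on Pilot, so {Aircraft, Dest, Origin} → Pilot does not hold.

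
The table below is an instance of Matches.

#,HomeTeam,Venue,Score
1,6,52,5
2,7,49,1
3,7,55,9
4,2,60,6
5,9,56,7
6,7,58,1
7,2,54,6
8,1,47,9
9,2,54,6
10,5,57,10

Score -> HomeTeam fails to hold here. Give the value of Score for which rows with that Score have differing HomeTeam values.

9

Score=5: row 1 → HomeTeam = 6 ✓
Score=1: rows 2, 6 → HomeTeam = 7, 7 ✓
Score=9: rows 3, 8 → HomeTeam takes values {7, 1} — violation
Score=6: rows 4, 7, 9 → HomeTeam = 2, 2, 2 ✓
Score=7: row 5 → HomeTeam = 9 ✓
Score=10: row 10 → HomeTeam = 5 ✓
The only Score value with inconsistent HomeTeam is Score=9.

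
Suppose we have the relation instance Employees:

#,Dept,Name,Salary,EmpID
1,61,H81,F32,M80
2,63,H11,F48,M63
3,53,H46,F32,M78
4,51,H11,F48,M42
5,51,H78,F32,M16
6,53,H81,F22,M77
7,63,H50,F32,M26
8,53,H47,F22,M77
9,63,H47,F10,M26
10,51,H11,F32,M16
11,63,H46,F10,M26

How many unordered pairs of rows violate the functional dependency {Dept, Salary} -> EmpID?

0

(Dept=51, Salary=F32): all 2 rows agree on EmpID — 0 pairs.
(Dept=53, Salary=F22): all 2 rows agree on EmpID — 0 pairs.
(Dept=63, Salary=F10): all 2 rows agree on EmpID — 0 pairs.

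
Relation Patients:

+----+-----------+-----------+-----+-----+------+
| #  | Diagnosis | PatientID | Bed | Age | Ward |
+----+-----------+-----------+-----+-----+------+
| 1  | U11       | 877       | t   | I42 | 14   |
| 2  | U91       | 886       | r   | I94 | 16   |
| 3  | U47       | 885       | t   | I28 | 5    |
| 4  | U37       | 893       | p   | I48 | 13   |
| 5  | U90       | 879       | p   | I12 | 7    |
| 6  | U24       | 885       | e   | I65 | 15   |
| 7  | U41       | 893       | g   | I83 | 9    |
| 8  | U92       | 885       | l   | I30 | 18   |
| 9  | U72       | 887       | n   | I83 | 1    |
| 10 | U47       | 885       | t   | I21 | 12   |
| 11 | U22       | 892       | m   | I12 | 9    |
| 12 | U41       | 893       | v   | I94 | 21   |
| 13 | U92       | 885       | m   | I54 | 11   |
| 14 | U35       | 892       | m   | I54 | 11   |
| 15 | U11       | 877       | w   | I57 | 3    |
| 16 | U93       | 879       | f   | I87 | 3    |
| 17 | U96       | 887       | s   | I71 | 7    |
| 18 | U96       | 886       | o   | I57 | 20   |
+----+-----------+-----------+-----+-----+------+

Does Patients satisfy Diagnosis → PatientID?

Diagnosis=U11: rows 1, 15 → PatientID = 877, 877 ✓
Diagnosis=U91: row 2 → PatientID = 886 ✓
Diagnosis=U47: rows 3, 10 → PatientID = 885, 885 ✓
Diagnosis=U37: row 4 → PatientID = 893 ✓
Diagnosis=U90: row 5 → PatientID = 879 ✓
Diagnosis=U24: row 6 → PatientID = 885 ✓
Diagnosis=U41: rows 7, 12 → PatientID = 893, 893 ✓
Diagnosis=U92: rows 8, 13 → PatientID = 885, 885 ✓
Diagnosis=U72: row 9 → PatientID = 887 ✓
Diagnosis=U22: row 11 → PatientID = 892 ✓
Diagnosis=U35: row 14 → PatientID = 892 ✓
Diagnosis=U93: row 16 → PatientID = 879 ✓
Diagnosis=U96: rows 17, 18 → PatientID takes values {887, 886} — violation
Two rows agree on Diagnosis but differ on PatientID, so Diagnosis → PatientID does not hold.

No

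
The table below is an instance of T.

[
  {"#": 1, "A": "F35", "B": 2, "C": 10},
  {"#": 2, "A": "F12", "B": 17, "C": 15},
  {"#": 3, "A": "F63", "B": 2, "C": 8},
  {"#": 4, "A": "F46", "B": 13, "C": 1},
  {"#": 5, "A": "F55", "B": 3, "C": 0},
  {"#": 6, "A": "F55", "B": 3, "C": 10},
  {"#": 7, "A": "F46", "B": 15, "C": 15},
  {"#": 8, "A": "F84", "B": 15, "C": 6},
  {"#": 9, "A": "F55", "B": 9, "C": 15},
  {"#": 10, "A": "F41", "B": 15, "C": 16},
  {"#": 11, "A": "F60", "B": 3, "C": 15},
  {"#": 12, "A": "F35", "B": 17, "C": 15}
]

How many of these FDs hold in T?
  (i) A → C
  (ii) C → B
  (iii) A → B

0

(i) A → C: A=F35: rows 1, 12 → C takes values {10, 15} — violation; A=F46: rows 4, 7 → C takes values {1, 15} — violation; A=F55: rows 5, 6, 9 → C takes values {0, 10, 15} — violation — fails.
(ii) C → B: C=10: rows 1, 6 → B takes values {2, 3} — violation; C=15: rows 2, 7, 9, 11, 12 → B takes values {17, 15, 9, 3} — violation — fails.
(iii) A → B: A=F35: rows 1, 12 → B takes values {2, 17} — violation; A=F46: rows 4, 7 → B takes values {13, 15} — violation; A=F55: rows 5, 6, 9 → B takes values {3, 9} — violation — fails.
None of the 3 dependencies hold.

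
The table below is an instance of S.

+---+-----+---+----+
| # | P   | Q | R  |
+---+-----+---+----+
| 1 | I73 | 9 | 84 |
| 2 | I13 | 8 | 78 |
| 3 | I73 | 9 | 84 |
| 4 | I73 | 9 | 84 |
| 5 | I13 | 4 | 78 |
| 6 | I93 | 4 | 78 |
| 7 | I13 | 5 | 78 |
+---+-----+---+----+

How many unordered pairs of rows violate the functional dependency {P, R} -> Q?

3

(P=I73, R=84): all 3 rows agree on Q — 0 pairs.
(P=I13, R=78): violating pairs (2,5), (2,7), (5,7) — 3 pairs.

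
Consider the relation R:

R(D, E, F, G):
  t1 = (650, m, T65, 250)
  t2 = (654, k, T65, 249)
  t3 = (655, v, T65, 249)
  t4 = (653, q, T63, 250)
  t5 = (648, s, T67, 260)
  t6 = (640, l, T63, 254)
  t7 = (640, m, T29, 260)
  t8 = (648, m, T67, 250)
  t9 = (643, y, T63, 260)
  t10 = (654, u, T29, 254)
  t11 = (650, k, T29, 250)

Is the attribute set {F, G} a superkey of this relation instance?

Rows 2 and 3 have the same {F, G} value (F=T65, G=249) but are distinct tuples, so {F, G} does not determine every attribute — not a superkey.

No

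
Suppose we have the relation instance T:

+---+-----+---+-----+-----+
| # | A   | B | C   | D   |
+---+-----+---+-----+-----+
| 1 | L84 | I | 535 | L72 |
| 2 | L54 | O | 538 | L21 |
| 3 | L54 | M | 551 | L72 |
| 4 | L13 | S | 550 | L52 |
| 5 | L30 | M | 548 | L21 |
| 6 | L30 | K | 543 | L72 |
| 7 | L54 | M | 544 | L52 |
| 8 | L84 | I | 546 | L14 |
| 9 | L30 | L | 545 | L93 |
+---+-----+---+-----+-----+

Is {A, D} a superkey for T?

Yes

All 9 rows have distinct {A, D} values, so {A, D} → (all attributes) holds and {A, D} is a superkey.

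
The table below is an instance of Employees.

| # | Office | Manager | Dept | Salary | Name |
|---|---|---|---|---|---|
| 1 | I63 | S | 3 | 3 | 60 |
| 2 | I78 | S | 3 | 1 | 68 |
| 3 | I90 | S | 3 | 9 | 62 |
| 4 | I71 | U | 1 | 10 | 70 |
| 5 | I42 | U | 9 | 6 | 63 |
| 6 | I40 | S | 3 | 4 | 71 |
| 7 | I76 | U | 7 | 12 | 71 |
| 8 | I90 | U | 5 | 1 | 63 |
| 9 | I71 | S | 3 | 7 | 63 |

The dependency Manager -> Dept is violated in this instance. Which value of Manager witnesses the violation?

Manager=S: rows 1, 2, 3, 6, 9 → Dept = 3, 3, 3, 3, 3 ✓
Manager=U: rows 4, 5, 7, 8 → Dept takes values {1, 9, 7, 5} — violation
The only Manager value with inconsistent Dept is Manager=U.

U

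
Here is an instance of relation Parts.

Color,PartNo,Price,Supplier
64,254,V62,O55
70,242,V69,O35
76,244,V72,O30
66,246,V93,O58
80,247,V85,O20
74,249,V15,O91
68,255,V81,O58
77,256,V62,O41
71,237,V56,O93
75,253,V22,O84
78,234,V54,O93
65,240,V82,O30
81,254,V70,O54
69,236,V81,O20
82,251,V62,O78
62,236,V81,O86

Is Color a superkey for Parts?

Yes

All 16 rows have distinct Color values, so Color → (all attributes) holds and Color is a superkey.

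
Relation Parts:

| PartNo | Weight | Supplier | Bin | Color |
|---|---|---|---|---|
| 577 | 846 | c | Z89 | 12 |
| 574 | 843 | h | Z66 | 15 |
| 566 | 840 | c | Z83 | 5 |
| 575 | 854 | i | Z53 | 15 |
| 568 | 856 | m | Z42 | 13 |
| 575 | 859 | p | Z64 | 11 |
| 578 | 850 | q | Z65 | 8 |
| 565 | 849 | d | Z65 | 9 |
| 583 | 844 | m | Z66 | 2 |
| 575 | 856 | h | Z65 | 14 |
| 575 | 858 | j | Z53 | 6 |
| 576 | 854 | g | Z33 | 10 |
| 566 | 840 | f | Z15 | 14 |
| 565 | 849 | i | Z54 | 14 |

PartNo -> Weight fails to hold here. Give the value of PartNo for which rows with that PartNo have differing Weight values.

PartNo=577: 1 row → Weight = 846 ✓
PartNo=574: 1 row → Weight = 843 ✓
PartNo=566: 2 rows → Weight = 840, 840 ✓
PartNo=575: 4 rows → Weight takes values {854, 859, 856, 858} — violation
PartNo=568: 1 row → Weight = 856 ✓
PartNo=578: 1 row → Weight = 850 ✓
PartNo=565: 2 rows → Weight = 849, 849 ✓
PartNo=583: 1 row → Weight = 844 ✓
PartNo=576: 1 row → Weight = 854 ✓
The only PartNo value with inconsistent Weight is PartNo=575.

575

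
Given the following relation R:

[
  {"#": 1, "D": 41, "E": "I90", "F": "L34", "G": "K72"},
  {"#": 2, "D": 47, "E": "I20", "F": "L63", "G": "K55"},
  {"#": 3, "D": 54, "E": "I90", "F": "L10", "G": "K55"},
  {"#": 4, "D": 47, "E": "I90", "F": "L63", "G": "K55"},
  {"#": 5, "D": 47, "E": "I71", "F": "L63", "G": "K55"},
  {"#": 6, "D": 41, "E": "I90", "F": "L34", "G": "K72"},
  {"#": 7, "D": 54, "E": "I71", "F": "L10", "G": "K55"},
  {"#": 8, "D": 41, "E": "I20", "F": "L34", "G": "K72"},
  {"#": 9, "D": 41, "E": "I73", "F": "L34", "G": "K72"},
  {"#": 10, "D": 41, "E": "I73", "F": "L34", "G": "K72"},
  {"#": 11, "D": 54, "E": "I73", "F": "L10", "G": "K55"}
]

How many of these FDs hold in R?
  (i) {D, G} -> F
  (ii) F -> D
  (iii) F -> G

(i) {D, G} -> F: every LHS value maps to a single RHS value — holds.
(ii) F -> D: every LHS value maps to a single RHS value — holds.
(iii) F -> G: every LHS value maps to a single RHS value — holds.
3 of the 3 dependencies hold.

3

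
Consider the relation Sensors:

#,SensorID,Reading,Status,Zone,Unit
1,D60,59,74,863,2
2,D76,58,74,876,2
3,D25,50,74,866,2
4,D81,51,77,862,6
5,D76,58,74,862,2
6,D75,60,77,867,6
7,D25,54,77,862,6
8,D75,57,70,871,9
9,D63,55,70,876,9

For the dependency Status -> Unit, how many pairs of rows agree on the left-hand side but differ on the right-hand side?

0

Status=74: all 4 rows agree on Unit — 0 pairs.
Status=77: all 3 rows agree on Unit — 0 pairs.
Status=70: all 2 rows agree on Unit — 0 pairs.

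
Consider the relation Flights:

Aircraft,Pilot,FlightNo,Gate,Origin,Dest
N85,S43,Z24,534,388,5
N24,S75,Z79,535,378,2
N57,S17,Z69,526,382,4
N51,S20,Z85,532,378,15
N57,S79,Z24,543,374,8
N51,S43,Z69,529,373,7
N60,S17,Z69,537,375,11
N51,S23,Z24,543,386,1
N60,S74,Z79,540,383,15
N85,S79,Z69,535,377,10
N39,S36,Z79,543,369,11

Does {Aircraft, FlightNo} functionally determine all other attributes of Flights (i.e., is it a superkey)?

Yes

All 11 rows have distinct {Aircraft, FlightNo} values, so {Aircraft, FlightNo} → (all attributes) holds and {Aircraft, FlightNo} is a superkey.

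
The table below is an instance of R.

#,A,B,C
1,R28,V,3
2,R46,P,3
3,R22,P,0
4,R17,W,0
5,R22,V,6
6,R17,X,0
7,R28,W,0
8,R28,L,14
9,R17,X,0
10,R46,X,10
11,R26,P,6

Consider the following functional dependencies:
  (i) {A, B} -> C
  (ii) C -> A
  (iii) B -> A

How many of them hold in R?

1

(i) {A, B} -> C: every LHS value maps to a single RHS value — holds.
(ii) C -> A: C=3: rows 1, 2 → A takes values {R28, R46} — violation; C=0: rows 3, 4, 6, 7, 9 → A takes values {R22, R17, R28} — violation; C=6: rows 5, 11 → A takes values {R22, R26} — violation — fails.
(iii) B -> A: B=V: rows 1, 5 → A takes values {R28, R22} — violation; B=P: rows 2, 3, 11 → A takes values {R46, R22, R26} — violation; B=W: rows 4, 7 → A takes values {R17, R28} — violation; B=X: rows 6, 9, 10 → A takes values {R17, R46} — violation — fails.
1 of the 3 dependencies holds.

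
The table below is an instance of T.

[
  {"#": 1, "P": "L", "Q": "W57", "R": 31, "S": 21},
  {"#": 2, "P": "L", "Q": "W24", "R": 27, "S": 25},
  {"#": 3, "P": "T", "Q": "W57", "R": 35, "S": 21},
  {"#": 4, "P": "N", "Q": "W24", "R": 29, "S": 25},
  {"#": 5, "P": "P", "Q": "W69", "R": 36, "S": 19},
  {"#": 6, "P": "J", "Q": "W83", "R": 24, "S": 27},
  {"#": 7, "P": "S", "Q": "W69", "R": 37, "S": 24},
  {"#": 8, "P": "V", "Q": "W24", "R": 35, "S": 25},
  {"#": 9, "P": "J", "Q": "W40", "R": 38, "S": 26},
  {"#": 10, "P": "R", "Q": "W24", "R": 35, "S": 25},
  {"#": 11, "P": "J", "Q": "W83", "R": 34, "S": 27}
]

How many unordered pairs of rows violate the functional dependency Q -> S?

Q=W57: all 2 rows agree on S — 0 pairs.
Q=W24: all 4 rows agree on S — 0 pairs.
Q=W69: violating pairs (5,7) — 1 pair.
Q=W83: all 2 rows agree on S — 0 pairs.

1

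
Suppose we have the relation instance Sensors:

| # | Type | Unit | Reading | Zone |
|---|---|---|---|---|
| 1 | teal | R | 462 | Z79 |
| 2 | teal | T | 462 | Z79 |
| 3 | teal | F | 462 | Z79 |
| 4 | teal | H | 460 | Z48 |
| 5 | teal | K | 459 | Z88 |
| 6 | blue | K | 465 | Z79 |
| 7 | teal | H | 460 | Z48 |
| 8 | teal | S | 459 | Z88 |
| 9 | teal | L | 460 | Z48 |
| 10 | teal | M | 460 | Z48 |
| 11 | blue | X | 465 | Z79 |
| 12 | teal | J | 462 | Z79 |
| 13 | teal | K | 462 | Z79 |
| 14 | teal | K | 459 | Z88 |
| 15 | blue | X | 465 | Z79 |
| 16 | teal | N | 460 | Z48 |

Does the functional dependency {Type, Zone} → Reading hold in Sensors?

Yes

(Type=teal, Zone=Z79): rows 1, 2, 3, 12, 13 → Reading = 462, 462, 462, 462, 462 ✓
(Type=teal, Zone=Z48): rows 4, 7, 9, 10, 16 → Reading = 460, 460, 460, 460, 460 ✓
(Type=teal, Zone=Z88): rows 5, 8, 14 → Reading = 459, 459, 459 ✓
(Type=blue, Zone=Z79): rows 6, 11, 15 → Reading = 465, 465, 465 ✓
Every {Type, Zone} value is associated with a single Reading value, so {Type, Zone} → Reading holds.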